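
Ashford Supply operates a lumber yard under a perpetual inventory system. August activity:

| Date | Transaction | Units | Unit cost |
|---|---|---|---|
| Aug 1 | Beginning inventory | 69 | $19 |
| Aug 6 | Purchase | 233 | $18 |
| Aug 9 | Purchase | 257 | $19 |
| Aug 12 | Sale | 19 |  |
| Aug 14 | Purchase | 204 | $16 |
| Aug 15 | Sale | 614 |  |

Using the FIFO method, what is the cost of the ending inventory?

Ending inventory = $2,080

Aug 12, 19 sold [FIFO — oldest first]: 19 @ $19 = $361
Aug 15, 614 sold [FIFO — oldest first]: 50 @ $19 + 233 @ $18 + 257 @ $19 + 74 @ $16 = $11,211
Total COGS = $361 + $11,211 = $11,572
Ending inventory: 130 @ $16 = $2,080
Check: goods available $13,652 = COGS $11,572 + ending $2,080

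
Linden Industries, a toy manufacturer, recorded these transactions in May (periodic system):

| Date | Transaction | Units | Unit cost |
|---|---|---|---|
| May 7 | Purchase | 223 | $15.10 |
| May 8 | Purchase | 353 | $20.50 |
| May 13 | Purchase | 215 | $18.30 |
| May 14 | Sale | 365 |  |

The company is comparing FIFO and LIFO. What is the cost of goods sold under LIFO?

FIFO COGS: 223 @ $15.10 + 142 @ $20.50 = $6,278.30
LIFO COGS: 215 @ $18.30 + 150 @ $20.50 = $7,009.50

COGS = $7,009.50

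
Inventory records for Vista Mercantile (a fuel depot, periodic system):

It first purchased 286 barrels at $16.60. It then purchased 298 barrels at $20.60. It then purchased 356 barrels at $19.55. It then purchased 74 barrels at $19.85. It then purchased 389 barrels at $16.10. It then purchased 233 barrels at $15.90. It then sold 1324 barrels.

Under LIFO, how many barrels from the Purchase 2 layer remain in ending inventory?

26

Sale 1 (1324) [LIFO — newest first]: 233 @ $15.90 + 389 @ $16.10 + 74 @ $19.85 + 356 @ $19.55 + 272 @ $20.60 = $23,999.50
Ending inventory: 286 @ $16.60 + 26 @ $20.60 = $5,283.20
Check: goods available $29,282.70 = COGS $23,999.50 + ending $5,283.20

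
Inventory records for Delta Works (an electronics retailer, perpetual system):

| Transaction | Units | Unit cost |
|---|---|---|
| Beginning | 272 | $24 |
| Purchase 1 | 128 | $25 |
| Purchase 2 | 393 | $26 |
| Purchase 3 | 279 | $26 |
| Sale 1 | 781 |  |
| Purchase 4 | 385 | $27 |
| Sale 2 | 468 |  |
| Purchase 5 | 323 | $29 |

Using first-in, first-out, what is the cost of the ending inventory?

Ending inventory = $14,983

Sale 1 (781) [FIFO — oldest first]: 272 @ $24 + 128 @ $25 + 381 @ $26 = $19,634
Sale 2 (468) [FIFO — oldest first]: 12 @ $26 + 279 @ $26 + 177 @ $27 = $12,345
Total COGS = $19,634 + $12,345 = $31,979
Ending inventory: 208 @ $27 + 323 @ $29 = $14,983
Check: goods available $46,962 = COGS $31,979 + ending $14,983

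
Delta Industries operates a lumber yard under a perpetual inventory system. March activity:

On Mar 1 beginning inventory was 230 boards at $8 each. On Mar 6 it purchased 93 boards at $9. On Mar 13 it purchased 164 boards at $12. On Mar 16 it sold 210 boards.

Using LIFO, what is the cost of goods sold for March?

COGS = $2,382

Mar 16, 210 sold [LIFO — newest first]: 164 @ $12 + 46 @ $9 = $2,382
Ending inventory: 230 @ $8 + 47 @ $9 = $2,263
Check: goods available $4,645 = COGS $2,382 + ending $2,263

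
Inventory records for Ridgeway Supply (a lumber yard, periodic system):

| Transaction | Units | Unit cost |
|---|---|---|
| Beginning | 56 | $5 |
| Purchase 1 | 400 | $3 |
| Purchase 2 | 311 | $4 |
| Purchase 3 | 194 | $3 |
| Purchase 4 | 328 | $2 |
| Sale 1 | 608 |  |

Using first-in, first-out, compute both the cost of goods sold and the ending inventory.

Sale 1 (608) [FIFO — oldest first]: 56 @ $5 + 400 @ $3 + 152 @ $4 = $2,088
Ending inventory: 159 @ $4 + 194 @ $3 + 328 @ $2 = $1,874

COGS = $2,088; ending inventory = $1,874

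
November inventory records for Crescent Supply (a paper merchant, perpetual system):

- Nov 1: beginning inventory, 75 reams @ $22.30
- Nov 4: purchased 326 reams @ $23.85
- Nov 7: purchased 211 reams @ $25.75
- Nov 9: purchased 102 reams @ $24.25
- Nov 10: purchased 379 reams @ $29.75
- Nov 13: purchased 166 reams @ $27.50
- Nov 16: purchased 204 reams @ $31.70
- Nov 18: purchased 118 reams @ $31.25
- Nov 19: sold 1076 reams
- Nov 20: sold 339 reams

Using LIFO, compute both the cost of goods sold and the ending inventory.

COGS = $39,506.05; ending inventory = $3,842.85

Nov 19, 1076 sold [LIFO — newest first]: 118 @ $31.25 + 204 @ $31.70 + 166 @ $27.50 + 379 @ $29.75 + 102 @ $24.25 + 107 @ $25.75 = $31,223.30
Nov 20, 339 sold [LIFO — newest first]: 104 @ $25.75 + 235 @ $23.85 = $8,282.75
Total COGS = $31,223.30 + $8,282.75 = $39,506.05
Ending inventory: 75 @ $22.30 + 91 @ $23.85 = $3,842.85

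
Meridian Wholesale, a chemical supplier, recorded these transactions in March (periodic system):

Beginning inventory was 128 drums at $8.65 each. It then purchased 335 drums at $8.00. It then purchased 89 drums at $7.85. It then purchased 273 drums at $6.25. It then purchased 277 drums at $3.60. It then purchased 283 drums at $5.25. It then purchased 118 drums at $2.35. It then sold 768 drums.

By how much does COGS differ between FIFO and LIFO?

$2,513.10

FIFO COGS: 128 @ $8.65 + 335 @ $8.00 + 89 @ $7.85 + 216 @ $6.25 = $5,835.85
LIFO COGS: 118 @ $2.35 + 283 @ $5.25 + 277 @ $3.60 + 90 @ $6.25 = $3,322.75
Difference = |$5,835.85 − $3,322.75| = $2,513.10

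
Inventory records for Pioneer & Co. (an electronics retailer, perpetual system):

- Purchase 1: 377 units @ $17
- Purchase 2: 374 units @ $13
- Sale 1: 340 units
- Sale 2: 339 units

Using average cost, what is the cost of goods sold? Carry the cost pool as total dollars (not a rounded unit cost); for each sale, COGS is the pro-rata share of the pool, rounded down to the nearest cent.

COGS = $10,190.42

After Purchase 1: 377 on hand, pool $6,409.00 (≈ $17.0000 each)
After Purchase 2: 751 on hand, pool $11,271.00 (≈ $15.0080 each)
Sale 1, sell 340: 340/751 × $11,271.00 → $5,102.71
Sale 2, sell 339: 339/411 × $6,168.29 → $5,087.71
Total COGS = $5,102.71 + $5,087.71 = $10,190.42
Ending inventory (cost pool remaining) = $1,080.58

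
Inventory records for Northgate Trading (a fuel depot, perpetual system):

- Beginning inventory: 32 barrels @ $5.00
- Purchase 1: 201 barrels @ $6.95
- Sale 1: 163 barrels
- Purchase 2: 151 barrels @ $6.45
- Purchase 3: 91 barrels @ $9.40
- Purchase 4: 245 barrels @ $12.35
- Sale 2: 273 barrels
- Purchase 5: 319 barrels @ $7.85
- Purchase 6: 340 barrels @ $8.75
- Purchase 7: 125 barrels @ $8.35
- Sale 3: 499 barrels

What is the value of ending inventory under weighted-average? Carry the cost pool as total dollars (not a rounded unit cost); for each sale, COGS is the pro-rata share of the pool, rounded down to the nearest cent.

After Beginning: 32 on hand, pool $160.00 (≈ $5.0000 each)
After Purchase 1: 233 on hand, pool $1,556.95 (≈ $6.6822 each)
Sale 1, sell 163: 163/233 × $1,556.95 → $1,089.19
After Purchase 2: 221 on hand, pool $1,441.71 (≈ $6.5236 each)
After Purchase 3: 312 on hand, pool $2,297.11 (≈ $7.3625 each)
After Purchase 4: 557 on hand, pool $5,322.86 (≈ $9.5563 each)
Sale 2, sell 273: 273/557 × $5,322.86 → $2,608.87
After Purchase 5: 603 on hand, pool $5,218.14 (≈ $8.6536 each)
After Purchase 6: 943 on hand, pool $8,193.14 (≈ $8.6884 each)
After Purchase 7: 1068 on hand, pool $9,236.89 (≈ $8.6488 each)
Sale 3, sell 499: 499/1068 × $9,236.89 → $4,315.73
Total COGS = $1,089.19 + $2,608.87 + $4,315.73 = $8,013.79
Ending inventory (cost pool remaining) = $4,921.16
Check: goods available $12,934.95 = COGS $8,013.79 + ending $4,921.16

Ending inventory = $4,921.16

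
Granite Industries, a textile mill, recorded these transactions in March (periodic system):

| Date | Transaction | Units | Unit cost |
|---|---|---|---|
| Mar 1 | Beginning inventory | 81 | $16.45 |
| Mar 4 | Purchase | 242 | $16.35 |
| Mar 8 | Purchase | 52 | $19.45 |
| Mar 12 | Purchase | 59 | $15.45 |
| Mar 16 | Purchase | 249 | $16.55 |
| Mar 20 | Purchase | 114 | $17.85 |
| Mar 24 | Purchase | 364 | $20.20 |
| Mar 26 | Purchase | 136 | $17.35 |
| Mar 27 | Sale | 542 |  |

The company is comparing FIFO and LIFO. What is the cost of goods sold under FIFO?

FIFO COGS: 81 @ $16.45 + 242 @ $16.35 + 52 @ $19.45 + 59 @ $15.45 + 108 @ $16.55 = $8,999.50
LIFO COGS: 136 @ $17.35 + 364 @ $20.20 + 42 @ $17.85 = $10,462.10

COGS = $8,999.50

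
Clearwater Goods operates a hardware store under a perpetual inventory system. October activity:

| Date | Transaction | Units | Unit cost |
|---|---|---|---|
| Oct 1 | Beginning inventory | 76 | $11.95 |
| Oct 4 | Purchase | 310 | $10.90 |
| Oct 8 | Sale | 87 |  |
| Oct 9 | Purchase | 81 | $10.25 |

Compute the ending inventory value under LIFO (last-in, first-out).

Oct 8, 87 sold [LIFO — newest first]: 87 @ $10.90 = $948.30
Ending inventory: 76 @ $11.95 + 223 @ $10.90 + 81 @ $10.25 = $4,169.15
Check: goods available $5,117.45 = COGS $948.30 + ending $4,169.15

Ending inventory = $4,169.15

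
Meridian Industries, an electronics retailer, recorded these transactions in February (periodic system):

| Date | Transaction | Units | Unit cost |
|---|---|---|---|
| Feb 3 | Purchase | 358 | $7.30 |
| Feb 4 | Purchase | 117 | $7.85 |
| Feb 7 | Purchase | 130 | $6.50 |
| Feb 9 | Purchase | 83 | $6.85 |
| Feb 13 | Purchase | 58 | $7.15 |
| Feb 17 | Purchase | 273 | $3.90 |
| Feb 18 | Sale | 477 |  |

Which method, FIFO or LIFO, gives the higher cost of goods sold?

FIFO

FIFO COGS: 358 @ $7.30 + 117 @ $7.85 + 2 @ $6.50 = $3,544.85
LIFO COGS: 273 @ $3.90 + 58 @ $7.15 + 83 @ $6.85 + 63 @ $6.50 = $2,457.45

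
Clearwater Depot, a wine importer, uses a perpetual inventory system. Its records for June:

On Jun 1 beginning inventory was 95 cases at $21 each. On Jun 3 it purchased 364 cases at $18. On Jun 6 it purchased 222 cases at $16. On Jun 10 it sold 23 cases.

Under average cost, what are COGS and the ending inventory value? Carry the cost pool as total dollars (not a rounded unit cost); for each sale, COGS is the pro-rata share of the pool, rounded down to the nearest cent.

After Jun 1: 95 on hand, pool $1,995.00 (≈ $21.0000 each)
After Jun 3: 459 on hand, pool $8,547.00 (≈ $18.6209 each)
After Jun 6: 681 on hand, pool $12,099.00 (≈ $17.7665 each)
Jun 10, sell 23: 23/681 × $12,099.00 → $408.62
Ending inventory (cost pool remaining) = $11,690.38

COGS = $408.62; ending inventory = $11,690.38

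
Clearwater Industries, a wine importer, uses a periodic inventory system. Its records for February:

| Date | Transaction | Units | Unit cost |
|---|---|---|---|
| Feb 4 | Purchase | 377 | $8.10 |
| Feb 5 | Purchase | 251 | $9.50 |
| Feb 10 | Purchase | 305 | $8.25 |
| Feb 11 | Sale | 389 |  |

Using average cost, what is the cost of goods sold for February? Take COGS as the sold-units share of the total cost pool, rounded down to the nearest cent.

COGS = $3,316.48

Feb 11, sell 389: 389/933 × $7,954.45 → $3,316.48
Ending inventory (cost pool remaining) = $4,637.97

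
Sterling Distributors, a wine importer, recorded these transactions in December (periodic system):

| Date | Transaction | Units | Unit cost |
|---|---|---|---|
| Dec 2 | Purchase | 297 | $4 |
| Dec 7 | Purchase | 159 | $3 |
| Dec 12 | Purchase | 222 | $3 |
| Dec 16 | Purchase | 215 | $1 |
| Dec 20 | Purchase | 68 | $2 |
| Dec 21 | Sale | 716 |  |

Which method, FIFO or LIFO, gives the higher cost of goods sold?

FIFO

FIFO COGS: 297 @ $4 + 159 @ $3 + 222 @ $3 + 38 @ $1 = $2,369
LIFO COGS: 68 @ $2 + 215 @ $1 + 222 @ $3 + 159 @ $3 + 52 @ $4 = $1,702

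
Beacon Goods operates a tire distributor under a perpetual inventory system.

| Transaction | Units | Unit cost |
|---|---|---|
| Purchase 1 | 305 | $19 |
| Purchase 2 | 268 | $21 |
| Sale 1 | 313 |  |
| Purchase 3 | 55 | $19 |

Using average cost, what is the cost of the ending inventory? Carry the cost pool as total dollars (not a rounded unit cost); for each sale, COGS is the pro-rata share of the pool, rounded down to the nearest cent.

After Purchase 1: 305 on hand, pool $5,795.00 (≈ $19.0000 each)
After Purchase 2: 573 on hand, pool $11,423.00 (≈ $19.9354 each)
Sale 1, sell 313: 313/573 × $11,423.00 → $6,239.78
After Purchase 3: 315 on hand, pool $6,228.22 (≈ $19.7721 each)
Ending inventory (cost pool remaining) = $6,228.22

Ending inventory = $6,228.22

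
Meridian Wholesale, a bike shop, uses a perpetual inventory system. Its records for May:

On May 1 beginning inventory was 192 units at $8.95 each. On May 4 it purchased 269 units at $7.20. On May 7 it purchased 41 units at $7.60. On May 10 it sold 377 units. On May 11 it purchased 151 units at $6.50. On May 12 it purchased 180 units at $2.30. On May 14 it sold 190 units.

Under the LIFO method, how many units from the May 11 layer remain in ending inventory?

141

May 10, 377 sold [LIFO — newest first]: 41 @ $7.60 + 269 @ $7.20 + 67 @ $8.95 = $2,848.05
May 14, 190 sold [LIFO — newest first]: 180 @ $2.30 + 10 @ $6.50 = $479.00
Total COGS = $2,848.05 + $479.00 = $3,327.05
Ending inventory: 125 @ $8.95 + 141 @ $6.50 = $2,035.25
Check: goods available $5,362.30 = COGS $3,327.05 + ending $2,035.25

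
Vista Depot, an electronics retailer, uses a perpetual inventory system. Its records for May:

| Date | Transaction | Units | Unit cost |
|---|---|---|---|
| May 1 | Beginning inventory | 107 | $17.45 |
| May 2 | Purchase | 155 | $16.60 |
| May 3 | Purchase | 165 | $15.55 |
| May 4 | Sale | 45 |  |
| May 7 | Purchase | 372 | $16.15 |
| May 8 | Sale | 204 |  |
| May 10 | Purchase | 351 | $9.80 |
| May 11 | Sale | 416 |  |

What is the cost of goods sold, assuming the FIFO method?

May 4, 45 sold [FIFO — oldest first]: 45 @ $17.45 = $785.25
May 8, 204 sold [FIFO — oldest first]: 62 @ $17.45 + 142 @ $16.60 = $3,439.10
May 11, 416 sold [FIFO — oldest first]: 13 @ $16.60 + 165 @ $15.55 + 238 @ $16.15 = $6,625.25
Total COGS = $785.25 + $3,439.10 + $6,625.25 = $10,849.60
Ending inventory: 134 @ $16.15 + 351 @ $9.80 = $5,603.90
Check: goods available $16,453.50 = COGS $10,849.60 + ending $5,603.90

COGS = $10,849.60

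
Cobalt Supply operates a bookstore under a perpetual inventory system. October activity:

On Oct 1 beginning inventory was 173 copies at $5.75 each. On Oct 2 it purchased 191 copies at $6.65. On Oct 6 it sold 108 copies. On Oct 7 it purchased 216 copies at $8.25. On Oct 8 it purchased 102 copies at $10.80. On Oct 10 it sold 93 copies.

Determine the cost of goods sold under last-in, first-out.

COGS = $1,722.60

Oct 6, 108 sold [LIFO — newest first]: 108 @ $6.65 = $718.20
Oct 10, 93 sold [LIFO — newest first]: 93 @ $10.80 = $1,004.40
Total COGS = $718.20 + $1,004.40 = $1,722.60
Ending inventory: 173 @ $5.75 + 83 @ $6.65 + 216 @ $8.25 + 9 @ $10.80 = $3,425.90
Check: goods available $5,148.50 = COGS $1,722.60 + ending $3,425.90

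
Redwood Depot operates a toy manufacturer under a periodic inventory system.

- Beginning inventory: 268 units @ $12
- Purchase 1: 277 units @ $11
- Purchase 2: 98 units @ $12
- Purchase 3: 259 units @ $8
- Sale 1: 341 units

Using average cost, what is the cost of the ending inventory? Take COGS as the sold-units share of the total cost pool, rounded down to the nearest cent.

Sale 1, sell 341: 341/902 × $9,511.00 → $3,595.62
Ending inventory (cost pool remaining) = $5,915.38

Ending inventory = $5,915.38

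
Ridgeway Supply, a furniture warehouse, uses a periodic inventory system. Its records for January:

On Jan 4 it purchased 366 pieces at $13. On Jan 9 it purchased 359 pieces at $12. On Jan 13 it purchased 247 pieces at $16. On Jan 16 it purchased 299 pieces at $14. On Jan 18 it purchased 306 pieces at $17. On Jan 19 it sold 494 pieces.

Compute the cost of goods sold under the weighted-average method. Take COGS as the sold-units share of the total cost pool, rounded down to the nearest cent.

Jan 19, sell 494: 494/1577 × $22,406.00 → $7,018.74
Ending inventory (cost pool remaining) = $15,387.26

COGS = $7,018.74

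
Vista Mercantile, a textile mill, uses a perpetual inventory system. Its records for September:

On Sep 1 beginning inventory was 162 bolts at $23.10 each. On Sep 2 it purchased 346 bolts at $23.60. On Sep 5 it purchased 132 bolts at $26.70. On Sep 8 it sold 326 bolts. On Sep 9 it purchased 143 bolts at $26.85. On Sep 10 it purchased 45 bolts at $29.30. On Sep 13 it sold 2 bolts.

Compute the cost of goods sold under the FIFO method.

COGS = $7,659.80

Sep 8, 326 sold [FIFO — oldest first]: 162 @ $23.10 + 164 @ $23.60 = $7,612.60
Sep 13, 2 sold [FIFO — oldest first]: 2 @ $23.60 = $47.20
Total COGS = $7,612.60 + $47.20 = $7,659.80
Ending inventory: 180 @ $23.60 + 132 @ $26.70 + 143 @ $26.85 + 45 @ $29.30 = $12,930.45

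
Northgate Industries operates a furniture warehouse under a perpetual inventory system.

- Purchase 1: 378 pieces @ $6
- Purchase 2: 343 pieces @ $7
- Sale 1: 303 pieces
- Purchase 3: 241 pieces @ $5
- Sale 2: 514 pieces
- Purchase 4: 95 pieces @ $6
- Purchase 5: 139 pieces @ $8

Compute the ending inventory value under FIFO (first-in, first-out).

Sale 1 (303) [FIFO — oldest first]: 303 @ $6 = $1,818
Sale 2 (514) [FIFO — oldest first]: 75 @ $6 + 343 @ $7 + 96 @ $5 = $3,331
Total COGS = $1,818 + $3,331 = $5,149
Ending inventory: 145 @ $5 + 95 @ $6 + 139 @ $8 = $2,407
Check: goods available $7,556 = COGS $5,149 + ending $2,407

Ending inventory = $2,407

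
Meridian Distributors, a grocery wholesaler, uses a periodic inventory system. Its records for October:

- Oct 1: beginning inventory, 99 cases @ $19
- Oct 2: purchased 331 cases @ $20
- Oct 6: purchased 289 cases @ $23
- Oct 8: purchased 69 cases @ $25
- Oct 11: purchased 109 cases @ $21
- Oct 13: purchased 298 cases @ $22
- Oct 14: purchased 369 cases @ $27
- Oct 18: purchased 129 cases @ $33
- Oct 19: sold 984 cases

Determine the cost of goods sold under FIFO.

Oct 19, 984 sold [FIFO — oldest first]: 99 @ $19 + 331 @ $20 + 289 @ $23 + 69 @ $25 + 109 @ $21 + 87 @ $22 = $21,076
Ending inventory: 211 @ $22 + 369 @ $27 + 129 @ $33 = $18,862
Check: goods available $39,938 = COGS $21,076 + ending $18,862

COGS = $21,076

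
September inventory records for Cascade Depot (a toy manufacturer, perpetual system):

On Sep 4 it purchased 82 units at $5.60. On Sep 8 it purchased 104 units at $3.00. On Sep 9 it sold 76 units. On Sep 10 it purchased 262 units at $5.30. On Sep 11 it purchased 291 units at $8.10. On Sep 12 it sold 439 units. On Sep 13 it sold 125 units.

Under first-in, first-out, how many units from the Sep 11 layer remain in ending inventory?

99

Sep 9, 76 sold [FIFO — oldest first]: 76 @ $5.60 = $425.60
Sep 12, 439 sold [FIFO — oldest first]: 6 @ $5.60 + 104 @ $3.00 + 262 @ $5.30 + 67 @ $8.10 = $2,276.90
Sep 13, 125 sold [FIFO — oldest first]: 125 @ $8.10 = $1,012.50
Total COGS = $425.60 + $2,276.90 + $1,012.50 = $3,715.00
Ending inventory: 99 @ $8.10 = $801.90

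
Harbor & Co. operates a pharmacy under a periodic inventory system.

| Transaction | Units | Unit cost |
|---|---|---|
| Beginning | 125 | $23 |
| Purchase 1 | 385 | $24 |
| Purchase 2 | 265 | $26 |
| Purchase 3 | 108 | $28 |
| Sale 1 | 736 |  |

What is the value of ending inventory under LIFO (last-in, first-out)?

Sale 1 (736) [LIFO — newest first]: 108 @ $28 + 265 @ $26 + 363 @ $24 = $18,626
Ending inventory: 125 @ $23 + 22 @ $24 = $3,403

Ending inventory = $3,403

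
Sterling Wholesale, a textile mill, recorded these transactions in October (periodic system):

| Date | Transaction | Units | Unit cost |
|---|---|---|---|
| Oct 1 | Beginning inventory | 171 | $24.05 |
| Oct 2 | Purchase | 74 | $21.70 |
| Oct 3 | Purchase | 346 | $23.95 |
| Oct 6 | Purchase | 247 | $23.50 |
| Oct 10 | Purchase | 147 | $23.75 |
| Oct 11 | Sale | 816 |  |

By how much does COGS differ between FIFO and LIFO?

$56.20

FIFO COGS: 171 @ $24.05 + 74 @ $21.70 + 346 @ $23.95 + 225 @ $23.50 = $19,292.55
LIFO COGS: 147 @ $23.75 + 247 @ $23.50 + 346 @ $23.95 + 74 @ $21.70 + 2 @ $24.05 = $19,236.35
Difference = |$19,292.55 − $19,236.35| = $56.20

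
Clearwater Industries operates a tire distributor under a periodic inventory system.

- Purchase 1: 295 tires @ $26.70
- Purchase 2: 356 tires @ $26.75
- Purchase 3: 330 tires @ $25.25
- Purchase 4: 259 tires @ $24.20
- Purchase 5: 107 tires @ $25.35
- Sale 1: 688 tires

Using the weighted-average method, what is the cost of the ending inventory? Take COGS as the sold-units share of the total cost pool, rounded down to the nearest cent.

Sale 1, sell 688: 688/1347 × $34,712.25 → $17,729.79
Ending inventory (cost pool remaining) = $16,982.46
Check: goods available $34,712.25 = COGS $17,729.79 + ending $16,982.46

Ending inventory = $16,982.46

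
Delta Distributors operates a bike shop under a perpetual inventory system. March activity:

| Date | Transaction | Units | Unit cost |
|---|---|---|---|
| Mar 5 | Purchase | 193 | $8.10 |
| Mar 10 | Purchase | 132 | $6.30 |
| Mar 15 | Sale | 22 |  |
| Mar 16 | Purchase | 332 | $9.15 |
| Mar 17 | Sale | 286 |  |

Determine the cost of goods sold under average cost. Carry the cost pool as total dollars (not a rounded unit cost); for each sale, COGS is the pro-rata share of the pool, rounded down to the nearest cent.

COGS = $2,535.95

After Mar 5: 193 on hand, pool $1,563.30 (≈ $8.1000 each)
After Mar 10: 325 on hand, pool $2,394.90 (≈ $7.3689 each)
Mar 15, sell 22: 22/325 × $2,394.90 → $162.11
After Mar 16: 635 on hand, pool $5,270.59 (≈ $8.3001 each)
Mar 17, sell 286: 286/635 × $5,270.59 → $2,373.84
Total COGS = $162.11 + $2,373.84 = $2,535.95
Ending inventory (cost pool remaining) = $2,896.75
Check: goods available $5,432.70 = COGS $2,535.95 + ending $2,896.75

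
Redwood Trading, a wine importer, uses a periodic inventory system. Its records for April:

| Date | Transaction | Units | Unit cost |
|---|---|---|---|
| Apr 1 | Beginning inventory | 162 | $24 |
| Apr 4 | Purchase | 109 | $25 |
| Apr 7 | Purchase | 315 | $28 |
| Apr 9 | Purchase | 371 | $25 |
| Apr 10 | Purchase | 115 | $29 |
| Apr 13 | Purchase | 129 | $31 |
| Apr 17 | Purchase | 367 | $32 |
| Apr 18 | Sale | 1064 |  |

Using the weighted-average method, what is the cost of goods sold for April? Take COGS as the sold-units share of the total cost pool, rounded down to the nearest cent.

Apr 18, sell 1064: 1064/1568 × $43,786.00 → $29,711.92
Ending inventory (cost pool remaining) = $14,074.08

COGS = $29,711.92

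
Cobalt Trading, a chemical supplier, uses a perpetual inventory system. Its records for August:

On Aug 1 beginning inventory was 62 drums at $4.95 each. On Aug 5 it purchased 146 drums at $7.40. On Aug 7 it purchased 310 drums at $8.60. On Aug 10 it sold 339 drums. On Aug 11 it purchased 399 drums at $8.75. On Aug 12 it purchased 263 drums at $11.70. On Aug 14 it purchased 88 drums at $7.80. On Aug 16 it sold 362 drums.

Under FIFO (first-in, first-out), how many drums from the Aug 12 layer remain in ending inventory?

263

Aug 10, 339 sold [FIFO — oldest first]: 62 @ $4.95 + 146 @ $7.40 + 131 @ $8.60 = $2,513.90
Aug 16, 362 sold [FIFO — oldest first]: 179 @ $8.60 + 183 @ $8.75 = $3,140.65
Total COGS = $2,513.90 + $3,140.65 = $5,654.55
Ending inventory: 216 @ $8.75 + 263 @ $11.70 + 88 @ $7.80 = $5,653.50
Check: goods available $11,308.05 = COGS $5,654.55 + ending $5,653.50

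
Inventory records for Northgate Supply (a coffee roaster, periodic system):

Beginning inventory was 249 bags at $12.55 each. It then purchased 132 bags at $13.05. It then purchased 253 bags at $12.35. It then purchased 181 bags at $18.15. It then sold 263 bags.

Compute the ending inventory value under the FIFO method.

Ending inventory = $7,949.60

Sale 1 (263) [FIFO — oldest first]: 249 @ $12.55 + 14 @ $13.05 = $3,307.65
Ending inventory: 118 @ $13.05 + 253 @ $12.35 + 181 @ $18.15 = $7,949.60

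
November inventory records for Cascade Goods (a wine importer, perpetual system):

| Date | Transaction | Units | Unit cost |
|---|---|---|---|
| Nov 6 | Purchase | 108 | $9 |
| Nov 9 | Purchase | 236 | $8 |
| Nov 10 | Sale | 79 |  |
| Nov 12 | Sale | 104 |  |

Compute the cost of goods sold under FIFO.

COGS = $1,572

Nov 10, 79 sold [FIFO — oldest first]: 79 @ $9 = $711
Nov 12, 104 sold [FIFO — oldest first]: 29 @ $9 + 75 @ $8 = $861
Total COGS = $711 + $861 = $1,572
Ending inventory: 161 @ $8 = $1,288
Check: goods available $2,860 = COGS $1,572 + ending $1,288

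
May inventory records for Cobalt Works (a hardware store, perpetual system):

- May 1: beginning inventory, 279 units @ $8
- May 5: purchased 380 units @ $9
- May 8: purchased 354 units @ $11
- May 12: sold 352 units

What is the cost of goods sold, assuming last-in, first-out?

May 12, 352 sold [LIFO — newest first]: 352 @ $11 = $3,872
Ending inventory: 279 @ $8 + 380 @ $9 + 2 @ $11 = $5,674

COGS = $3,872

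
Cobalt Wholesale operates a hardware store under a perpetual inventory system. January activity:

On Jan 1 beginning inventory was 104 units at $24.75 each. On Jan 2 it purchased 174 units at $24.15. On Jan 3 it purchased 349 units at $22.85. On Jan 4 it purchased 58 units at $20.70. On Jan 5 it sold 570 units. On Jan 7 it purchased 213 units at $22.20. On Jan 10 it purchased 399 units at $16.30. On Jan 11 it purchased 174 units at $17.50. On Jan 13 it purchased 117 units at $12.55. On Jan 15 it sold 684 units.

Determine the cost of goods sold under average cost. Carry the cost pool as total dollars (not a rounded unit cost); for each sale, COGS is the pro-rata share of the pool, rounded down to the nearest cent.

After Jan 1: 104 on hand, pool $2,574.00 (≈ $24.7500 each)
After Jan 2: 278 on hand, pool $6,776.10 (≈ $24.3745 each)
After Jan 3: 627 on hand, pool $14,750.75 (≈ $23.5259 each)
After Jan 4: 685 on hand, pool $15,951.35 (≈ $23.2866 each)
Jan 5, sell 570: 570/685 × $15,951.35 → $13,273.38
After Jan 7: 328 on hand, pool $7,406.57 (≈ $22.5810 each)
After Jan 10: 727 on hand, pool $13,910.27 (≈ $19.1338 each)
After Jan 11: 901 on hand, pool $16,955.27 (≈ $18.8183 each)
After Jan 13: 1018 on hand, pool $18,423.62 (≈ $18.0979 each)
Jan 15, sell 684: 684/1018 × $18,423.62 → $12,378.93
Total COGS = $13,273.38 + $12,378.93 = $25,652.31
Ending inventory (cost pool remaining) = $6,044.69

COGS = $25,652.31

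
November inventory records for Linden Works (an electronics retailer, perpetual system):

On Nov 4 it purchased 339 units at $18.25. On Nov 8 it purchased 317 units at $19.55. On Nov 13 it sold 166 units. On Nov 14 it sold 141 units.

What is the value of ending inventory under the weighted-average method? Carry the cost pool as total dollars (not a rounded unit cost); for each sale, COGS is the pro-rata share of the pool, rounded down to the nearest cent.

Ending inventory = $6,588.50

After Nov 4: 339 on hand, pool $6,186.75 (≈ $18.2500 each)
After Nov 8: 656 on hand, pool $12,384.10 (≈ $18.8782 each)
Nov 13, sell 166: 166/656 × $12,384.10 → $3,133.78
Nov 14, sell 141: 141/490 × $9,250.32 → $2,661.82
Total COGS = $3,133.78 + $2,661.82 = $5,795.60
Ending inventory (cost pool remaining) = $6,588.50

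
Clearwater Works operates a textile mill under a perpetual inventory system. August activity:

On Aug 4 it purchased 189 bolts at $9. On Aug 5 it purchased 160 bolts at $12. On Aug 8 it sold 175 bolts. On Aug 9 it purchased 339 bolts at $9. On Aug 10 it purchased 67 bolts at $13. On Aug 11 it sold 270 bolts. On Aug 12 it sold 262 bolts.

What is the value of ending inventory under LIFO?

Ending inventory = $432

Aug 8, 175 sold [LIFO — newest first]: 160 @ $12 + 15 @ $9 = $2,055
Aug 11, 270 sold [LIFO — newest first]: 67 @ $13 + 203 @ $9 = $2,698
Aug 12, 262 sold [LIFO — newest first]: 136 @ $9 + 126 @ $9 = $2,358
Total COGS = $2,055 + $2,698 + $2,358 = $7,111
Ending inventory: 48 @ $9 = $432
Check: goods available $7,543 = COGS $7,111 + ending $432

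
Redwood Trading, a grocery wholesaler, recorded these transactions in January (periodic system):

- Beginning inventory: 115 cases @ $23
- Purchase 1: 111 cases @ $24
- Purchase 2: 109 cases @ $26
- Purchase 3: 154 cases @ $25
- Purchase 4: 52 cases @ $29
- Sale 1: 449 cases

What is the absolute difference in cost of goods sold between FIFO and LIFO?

$392

FIFO COGS: 115 @ $23 + 111 @ $24 + 109 @ $26 + 114 @ $25 = $10,993
LIFO COGS: 52 @ $29 + 154 @ $25 + 109 @ $26 + 111 @ $24 + 23 @ $23 = $11,385
Difference = |$10,993 − $11,385| = $392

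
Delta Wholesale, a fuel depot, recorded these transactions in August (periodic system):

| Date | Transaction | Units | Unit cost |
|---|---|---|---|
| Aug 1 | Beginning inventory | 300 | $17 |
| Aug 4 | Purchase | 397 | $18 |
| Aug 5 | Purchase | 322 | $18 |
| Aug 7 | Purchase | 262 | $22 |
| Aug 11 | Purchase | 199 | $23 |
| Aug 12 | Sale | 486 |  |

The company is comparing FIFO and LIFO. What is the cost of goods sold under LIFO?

FIFO COGS: 300 @ $17 + 186 @ $18 = $8,448
LIFO COGS: 199 @ $23 + 262 @ $22 + 25 @ $18 = $10,791

COGS = $10,791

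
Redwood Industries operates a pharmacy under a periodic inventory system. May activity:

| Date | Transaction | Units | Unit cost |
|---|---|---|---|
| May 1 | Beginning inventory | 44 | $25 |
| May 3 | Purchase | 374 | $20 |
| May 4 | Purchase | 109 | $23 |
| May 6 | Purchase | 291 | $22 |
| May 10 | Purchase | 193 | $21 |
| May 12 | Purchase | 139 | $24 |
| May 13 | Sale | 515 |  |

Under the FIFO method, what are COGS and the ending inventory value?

COGS = $10,811; ending inventory = $14,067

May 13, 515 sold [FIFO — oldest first]: 44 @ $25 + 374 @ $20 + 97 @ $23 = $10,811
Ending inventory: 12 @ $23 + 291 @ $22 + 193 @ $21 + 139 @ $24 = $14,067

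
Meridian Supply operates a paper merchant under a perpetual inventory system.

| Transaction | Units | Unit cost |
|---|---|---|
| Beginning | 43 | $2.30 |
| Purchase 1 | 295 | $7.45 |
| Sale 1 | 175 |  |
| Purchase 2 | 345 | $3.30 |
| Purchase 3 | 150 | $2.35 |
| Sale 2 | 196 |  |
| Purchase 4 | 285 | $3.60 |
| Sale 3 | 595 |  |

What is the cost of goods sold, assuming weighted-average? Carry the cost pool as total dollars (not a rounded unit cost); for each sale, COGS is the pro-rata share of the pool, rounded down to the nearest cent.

COGS = $4,233.62

After Beginning: 43 on hand, pool $98.90 (≈ $2.3000 each)
After Purchase 1: 338 on hand, pool $2,296.65 (≈ $6.7948 each)
Sale 1, sell 175: 175/338 × $2,296.65 → $1,189.09
After Purchase 2: 508 on hand, pool $2,246.06 (≈ $4.4214 each)
After Purchase 3: 658 on hand, pool $2,598.56 (≈ $3.9492 each)
Sale 2, sell 196: 196/658 × $2,598.56 → $774.03
After Purchase 4: 747 on hand, pool $2,850.53 (≈ $3.8160 each)
Sale 3, sell 595: 595/747 × $2,850.53 → $2,270.50
Total COGS = $1,189.09 + $774.03 + $2,270.50 = $4,233.62
Ending inventory (cost pool remaining) = $580.03
Check: goods available $4,813.65 = COGS $4,233.62 + ending $580.03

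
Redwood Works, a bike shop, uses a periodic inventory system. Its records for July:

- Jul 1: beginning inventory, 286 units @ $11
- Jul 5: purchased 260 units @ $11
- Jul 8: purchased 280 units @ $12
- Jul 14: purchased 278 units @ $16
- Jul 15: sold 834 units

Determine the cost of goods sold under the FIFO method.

COGS = $9,494

Jul 15, 834 sold [FIFO — oldest first]: 286 @ $11 + 260 @ $11 + 280 @ $12 + 8 @ $16 = $9,494
Ending inventory: 270 @ $16 = $4,320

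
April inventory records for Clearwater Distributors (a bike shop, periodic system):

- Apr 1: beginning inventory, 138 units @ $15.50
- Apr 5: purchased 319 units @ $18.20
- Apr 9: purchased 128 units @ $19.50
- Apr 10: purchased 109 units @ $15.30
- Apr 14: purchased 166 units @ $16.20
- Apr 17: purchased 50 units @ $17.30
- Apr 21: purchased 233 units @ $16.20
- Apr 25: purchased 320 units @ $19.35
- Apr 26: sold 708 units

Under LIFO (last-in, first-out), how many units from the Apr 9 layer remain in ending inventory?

128

Apr 26, 708 sold [LIFO — newest first]: 320 @ $19.35 + 233 @ $16.20 + 50 @ $17.30 + 105 @ $16.20 = $12,532.60
Ending inventory: 138 @ $15.50 + 319 @ $18.20 + 128 @ $19.50 + 109 @ $15.30 + 61 @ $16.20 = $13,096.70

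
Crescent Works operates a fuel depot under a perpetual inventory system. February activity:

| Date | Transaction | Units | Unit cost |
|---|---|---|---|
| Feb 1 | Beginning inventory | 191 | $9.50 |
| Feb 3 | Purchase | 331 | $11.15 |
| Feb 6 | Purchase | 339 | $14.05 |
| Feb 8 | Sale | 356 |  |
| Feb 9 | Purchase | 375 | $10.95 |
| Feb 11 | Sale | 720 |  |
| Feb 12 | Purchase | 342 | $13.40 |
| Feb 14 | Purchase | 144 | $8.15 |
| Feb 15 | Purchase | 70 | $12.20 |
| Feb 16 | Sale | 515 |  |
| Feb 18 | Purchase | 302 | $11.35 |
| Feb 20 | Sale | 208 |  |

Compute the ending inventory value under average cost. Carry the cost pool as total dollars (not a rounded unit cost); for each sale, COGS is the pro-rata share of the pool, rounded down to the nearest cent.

Ending inventory = $3,401.83

After Feb 1: 191 on hand, pool $1,814.50 (≈ $9.5000 each)
After Feb 3: 522 on hand, pool $5,505.15 (≈ $10.5463 each)
After Feb 6: 861 on hand, pool $10,268.10 (≈ $11.9258 each)
Feb 8, sell 356: 356/861 × $10,268.10 → $4,245.57
After Feb 9: 880 on hand, pool $10,128.78 (≈ $11.5100 each)
Feb 11, sell 720: 720/880 × $10,128.78 → $8,287.18
After Feb 12: 502 on hand, pool $6,424.40 (≈ $12.7976 each)
After Feb 14: 646 on hand, pool $7,598.00 (≈ $11.7616 each)
After Feb 15: 716 on hand, pool $8,452.00 (≈ $11.8045 each)
Feb 16, sell 515: 515/716 × $8,452.00 → $6,079.30
After Feb 18: 503 on hand, pool $5,800.40 (≈ $11.5316 each)
Feb 20, sell 208: 208/503 × $5,800.40 → $2,398.57
Total COGS = $4,245.57 + $8,287.18 + $6,079.30 + $2,398.57 = $21,010.62
Ending inventory (cost pool remaining) = $3,401.83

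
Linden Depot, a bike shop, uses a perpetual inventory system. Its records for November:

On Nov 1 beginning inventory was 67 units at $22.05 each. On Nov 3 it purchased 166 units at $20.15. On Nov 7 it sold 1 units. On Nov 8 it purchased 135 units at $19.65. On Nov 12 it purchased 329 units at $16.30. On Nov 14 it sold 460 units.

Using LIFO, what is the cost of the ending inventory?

Nov 7, 1 sold [LIFO — newest first]: 1 @ $20.15 = $20.15
Nov 14, 460 sold [LIFO — newest first]: 329 @ $16.30 + 131 @ $19.65 = $7,936.85
Total COGS = $20.15 + $7,936.85 = $7,957.00
Ending inventory: 67 @ $22.05 + 165 @ $20.15 + 4 @ $19.65 = $4,880.70
Check: goods available $12,837.70 = COGS $7,957.00 + ending $4,880.70

Ending inventory = $4,880.70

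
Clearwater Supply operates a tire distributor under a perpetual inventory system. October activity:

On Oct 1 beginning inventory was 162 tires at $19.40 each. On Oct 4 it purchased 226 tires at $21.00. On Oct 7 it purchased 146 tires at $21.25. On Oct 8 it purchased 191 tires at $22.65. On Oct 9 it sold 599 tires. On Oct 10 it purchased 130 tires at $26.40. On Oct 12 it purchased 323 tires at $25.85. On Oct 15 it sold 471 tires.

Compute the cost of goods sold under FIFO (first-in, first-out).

COGS = $24,307.20

Oct 9, 599 sold [FIFO — oldest first]: 162 @ $19.40 + 226 @ $21.00 + 146 @ $21.25 + 65 @ $22.65 = $12,463.55
Oct 15, 471 sold [FIFO — oldest first]: 126 @ $22.65 + 130 @ $26.40 + 215 @ $25.85 = $11,843.65
Total COGS = $12,463.55 + $11,843.65 = $24,307.20
Ending inventory: 108 @ $25.85 = $2,791.80
Check: goods available $27,099.00 = COGS $24,307.20 + ending $2,791.80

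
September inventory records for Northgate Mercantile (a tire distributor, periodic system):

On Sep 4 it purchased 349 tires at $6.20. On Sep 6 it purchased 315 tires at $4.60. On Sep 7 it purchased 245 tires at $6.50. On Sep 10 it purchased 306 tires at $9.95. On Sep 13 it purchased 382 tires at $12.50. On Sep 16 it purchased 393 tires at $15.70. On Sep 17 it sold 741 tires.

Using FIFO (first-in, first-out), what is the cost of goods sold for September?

Sep 17, 741 sold [FIFO — oldest first]: 349 @ $6.20 + 315 @ $4.60 + 77 @ $6.50 = $4,113.30
Ending inventory: 168 @ $6.50 + 306 @ $9.95 + 382 @ $12.50 + 393 @ $15.70 = $15,081.80
Check: goods available $19,195.10 = COGS $4,113.30 + ending $15,081.80

COGS = $4,113.30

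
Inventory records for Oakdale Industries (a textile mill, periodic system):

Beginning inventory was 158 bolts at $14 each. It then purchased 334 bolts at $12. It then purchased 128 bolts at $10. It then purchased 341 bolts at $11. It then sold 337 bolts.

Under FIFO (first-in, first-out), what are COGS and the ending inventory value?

COGS = $4,360; ending inventory = $6,891

Sale 1 (337) [FIFO — oldest first]: 158 @ $14 + 179 @ $12 = $4,360
Ending inventory: 155 @ $12 + 128 @ $10 + 341 @ $11 = $6,891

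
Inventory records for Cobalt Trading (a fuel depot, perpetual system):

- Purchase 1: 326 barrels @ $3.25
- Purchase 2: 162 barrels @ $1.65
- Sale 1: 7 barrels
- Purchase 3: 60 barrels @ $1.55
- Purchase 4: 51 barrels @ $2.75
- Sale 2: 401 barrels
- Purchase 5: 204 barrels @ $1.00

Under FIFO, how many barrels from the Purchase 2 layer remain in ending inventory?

80

Sale 1 (7) [FIFO — oldest first]: 7 @ $3.25 = $22.75
Sale 2 (401) [FIFO — oldest first]: 319 @ $3.25 + 82 @ $1.65 = $1,172.05
Total COGS = $22.75 + $1,172.05 = $1,194.80
Ending inventory: 80 @ $1.65 + 60 @ $1.55 + 51 @ $2.75 + 204 @ $1.00 = $569.25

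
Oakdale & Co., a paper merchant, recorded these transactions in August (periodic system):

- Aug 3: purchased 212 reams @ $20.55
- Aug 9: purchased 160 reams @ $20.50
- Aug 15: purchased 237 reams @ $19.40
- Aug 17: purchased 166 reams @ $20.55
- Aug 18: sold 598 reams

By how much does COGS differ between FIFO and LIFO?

FIFO COGS: 212 @ $20.55 + 160 @ $20.50 + 226 @ $19.40 = $12,021.00
LIFO COGS: 166 @ $20.55 + 237 @ $19.40 + 160 @ $20.50 + 35 @ $20.55 = $12,008.35
Difference = |$12,021.00 − $12,008.35| = $12.65

$12.65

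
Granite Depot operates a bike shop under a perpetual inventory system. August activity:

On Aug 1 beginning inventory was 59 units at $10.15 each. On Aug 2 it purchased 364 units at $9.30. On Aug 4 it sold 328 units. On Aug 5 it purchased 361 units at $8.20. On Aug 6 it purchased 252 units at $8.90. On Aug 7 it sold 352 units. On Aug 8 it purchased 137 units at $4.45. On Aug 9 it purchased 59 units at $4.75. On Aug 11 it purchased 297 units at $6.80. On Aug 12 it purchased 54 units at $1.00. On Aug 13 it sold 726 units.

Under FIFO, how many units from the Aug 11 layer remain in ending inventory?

123

Aug 4, 328 sold [FIFO — oldest first]: 59 @ $10.15 + 269 @ $9.30 = $3,100.55
Aug 7, 352 sold [FIFO — oldest first]: 95 @ $9.30 + 257 @ $8.20 = $2,990.90
Aug 13, 726 sold [FIFO — oldest first]: 104 @ $8.20 + 252 @ $8.90 + 137 @ $4.45 + 59 @ $4.75 + 174 @ $6.80 = $5,168.70
Total COGS = $3,100.55 + $2,990.90 + $5,168.70 = $11,260.15
Ending inventory: 123 @ $6.80 + 54 @ $1.00 = $890.40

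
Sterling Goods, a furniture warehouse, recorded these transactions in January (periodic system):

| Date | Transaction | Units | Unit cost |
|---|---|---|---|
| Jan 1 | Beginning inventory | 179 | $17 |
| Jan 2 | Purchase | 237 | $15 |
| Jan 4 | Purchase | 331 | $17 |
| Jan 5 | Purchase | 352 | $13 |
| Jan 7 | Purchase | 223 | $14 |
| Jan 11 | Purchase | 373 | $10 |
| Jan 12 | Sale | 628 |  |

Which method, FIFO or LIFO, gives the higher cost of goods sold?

FIFO

FIFO COGS: 179 @ $17 + 237 @ $15 + 212 @ $17 = $10,202
LIFO COGS: 373 @ $10 + 223 @ $14 + 32 @ $13 = $7,268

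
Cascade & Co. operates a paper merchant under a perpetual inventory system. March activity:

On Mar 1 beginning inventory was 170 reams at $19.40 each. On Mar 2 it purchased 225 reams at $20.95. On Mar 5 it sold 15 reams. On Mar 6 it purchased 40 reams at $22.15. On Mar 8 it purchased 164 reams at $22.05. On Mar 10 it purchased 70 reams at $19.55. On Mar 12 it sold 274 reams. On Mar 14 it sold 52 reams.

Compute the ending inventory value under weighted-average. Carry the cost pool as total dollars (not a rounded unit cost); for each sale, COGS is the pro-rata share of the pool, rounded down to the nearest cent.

Ending inventory = $6,809.87

After Mar 1: 170 on hand, pool $3,298.00 (≈ $19.4000 each)
After Mar 2: 395 on hand, pool $8,011.75 (≈ $20.2829 each)
Mar 5, sell 15: 15/395 × $8,011.75 → $304.24
After Mar 6: 420 on hand, pool $8,593.51 (≈ $20.4607 each)
After Mar 8: 584 on hand, pool $12,209.71 (≈ $20.9070 each)
After Mar 10: 654 on hand, pool $13,578.21 (≈ $20.7618 each)
Mar 12, sell 274: 274/654 × $13,578.21 → $5,688.73
Mar 14, sell 52: 52/380 × $7,889.48 → $1,079.61
Total COGS = $304.24 + $5,688.73 + $1,079.61 = $7,072.58
Ending inventory (cost pool remaining) = $6,809.87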